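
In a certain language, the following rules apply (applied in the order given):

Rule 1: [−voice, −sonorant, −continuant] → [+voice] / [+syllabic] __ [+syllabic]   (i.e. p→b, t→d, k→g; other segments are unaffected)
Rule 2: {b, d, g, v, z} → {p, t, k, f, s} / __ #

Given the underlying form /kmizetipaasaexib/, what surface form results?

kmizedibaasaexip

Rule 1 (intervocalic voicing): /t/ is a voiceless stop between vowels /e/ and /i/, so it voices to [d]. /p/ is a voiceless stop between vowels /i/ and /a/, so it voices to [b]. /kmizetipaasaexib/ → kmizedibaasaexib.
Rule 2 (final devoicing): /b/ is a voiced obstruent in word-final position, so it devoices to [p]. /kmizedibaasaexib/ → kmizedibaasaexip.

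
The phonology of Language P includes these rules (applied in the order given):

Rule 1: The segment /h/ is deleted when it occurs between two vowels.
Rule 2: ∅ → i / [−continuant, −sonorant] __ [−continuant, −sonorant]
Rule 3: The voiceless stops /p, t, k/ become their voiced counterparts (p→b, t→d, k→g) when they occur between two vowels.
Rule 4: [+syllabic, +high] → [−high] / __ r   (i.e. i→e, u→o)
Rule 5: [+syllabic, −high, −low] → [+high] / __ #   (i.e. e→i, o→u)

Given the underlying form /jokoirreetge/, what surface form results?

Rule 1 (intervocalic h-deletion): no segment meets the environment; /jokoirreetge/ is unchanged.
Rule 2 (stop-cluster i-epenthesis): /t/ and /g/ form a stop–stop cluster, so [i] is inserted between them. /jokoirreetge/ → jokoirreetige.
Rule 3 (intervocalic voicing): /k/ is a voiceless stop between vowels /o/ and /o/, so it voices to [g]. /t/ is a voiceless stop between vowels /e/ and /i/, so it voices to [d]. /jokoirreetige/ → jogoirreedige.
Rule 4 (pre-rhotic lowering): /i/ is a high vowel immediately before /r/, so it lowers to [e]. /jogoirreedige/ → jogoerreedige.
Rule 5 (final vowel raising): /e/ is a mid vowel in word-final position, so it raises to [i]. /jogoerreedige/ → jogoerreedigi.

jogoerreedigi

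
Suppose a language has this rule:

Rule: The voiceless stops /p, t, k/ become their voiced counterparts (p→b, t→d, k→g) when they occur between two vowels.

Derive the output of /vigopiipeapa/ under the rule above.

/p/ is a voiceless stop between vowels /o/ and /i/, so it voices to [b].
/p/ is a voiceless stop between vowels /i/ and /e/, so it voices to [b].
/p/ is a voiceless stop between vowels /a/ and /a/, so it voices to [b].
Surface form: [vigobiibeaba].

vigobiibeaba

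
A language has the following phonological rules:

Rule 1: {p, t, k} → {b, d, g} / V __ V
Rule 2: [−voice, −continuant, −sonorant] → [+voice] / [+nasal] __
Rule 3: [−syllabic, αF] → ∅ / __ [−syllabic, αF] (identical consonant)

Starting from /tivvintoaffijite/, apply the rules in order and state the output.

Rule 1 (intervocalic voicing): /t/ is a voiceless stop between vowels /i/ and /e/, so it voices to [d]. /tivvintoaffijite/ → tivvintoaffijide.
Rule 2 (post-nasal voicing): /t/ is a voiceless stop immediately after the nasal /n/, so it voices to [d]. /tivvintoaffijide/ → tivvindoaffijide.
Rule 3 (degemination): /vv/ is a geminate; the first /v/ deletes. /ff/ is a geminate; the first /f/ deletes. /tivvindoaffijide/ → tivindoafijide.

tivindoafijide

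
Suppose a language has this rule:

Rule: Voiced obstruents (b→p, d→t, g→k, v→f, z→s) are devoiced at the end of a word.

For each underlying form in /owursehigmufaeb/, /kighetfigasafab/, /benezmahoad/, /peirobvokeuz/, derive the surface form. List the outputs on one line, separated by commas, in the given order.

/owursehigmufaeb/: /b/ is a voiced obstruent in word-final position, so it devoices to [p]. → [owursehigmufaep].
/kighetfigasafab/: /b/ is a voiced obstruent in word-final position, so it devoices to [p]. → [kighetfigasafap].
/benezmahoad/: /d/ is a voiced obstruent in word-final position, so it devoices to [t]. → [benezmahoat].
/peirobvokeuz/: /z/ is a voiced obstruent in word-final position, so it devoices to [s]. → [peirobvokeus].

owursehigmufaep, kighetfigasafap, benezmahoat, peirobvokeus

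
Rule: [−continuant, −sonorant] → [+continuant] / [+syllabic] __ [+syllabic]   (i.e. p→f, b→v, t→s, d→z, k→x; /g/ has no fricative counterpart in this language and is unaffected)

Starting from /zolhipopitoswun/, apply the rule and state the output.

/p/ is a stop between vowels /i/ and /o/, so it spirantizes to the fricative [f].
/p/ is a stop between vowels /o/ and /i/, so it spirantizes to the fricative [f].
/t/ is a stop between vowels /i/ and /o/, so it spirantizes to the fricative [s].
Surface form: [zolhifofisoswun].

zolhifofisoswun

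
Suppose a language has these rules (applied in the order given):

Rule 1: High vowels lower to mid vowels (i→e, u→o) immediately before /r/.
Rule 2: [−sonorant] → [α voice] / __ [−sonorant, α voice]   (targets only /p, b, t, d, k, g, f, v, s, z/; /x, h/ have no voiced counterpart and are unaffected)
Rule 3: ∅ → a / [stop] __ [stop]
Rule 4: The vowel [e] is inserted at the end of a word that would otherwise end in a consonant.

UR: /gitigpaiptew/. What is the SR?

gitikapaipatewe

Rule 1 (pre-rhotic lowering): no segment meets the environment; /gitigpaiptew/ is unchanged.
Rule 2 (regressive voicing assimilation): /g/ precedes the voiceless obstruent /p/, so it devoices to [k] by assimilation. /gitigpaiptew/ → gitikpaiptew.
Rule 3 (stop-cluster a-epenthesis): /k/ and /p/ form a stop–stop cluster, so [a] is inserted between them. /p/ and /t/ form a stop–stop cluster, so [a] is inserted between them. /gitikpaiptew/ → gitikapaipatew.
Rule 4 (final e-epenthesis): the form ends in the consonant /w/, so [e] is inserted word-finally. /gitikapaipatew/ → gitikapaipatewe.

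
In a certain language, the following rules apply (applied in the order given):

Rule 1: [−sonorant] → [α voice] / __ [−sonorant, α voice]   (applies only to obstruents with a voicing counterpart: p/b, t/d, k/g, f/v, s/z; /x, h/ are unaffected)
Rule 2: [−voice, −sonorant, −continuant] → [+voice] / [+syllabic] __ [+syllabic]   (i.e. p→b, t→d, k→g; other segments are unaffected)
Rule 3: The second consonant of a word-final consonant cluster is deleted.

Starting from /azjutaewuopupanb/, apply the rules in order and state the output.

Rule 1 (regressive voicing assimilation): no segment meets the environment; /azjutaewuopupanb/ is unchanged.
Rule 2 (intervocalic voicing): /t/ is a voiceless stop between vowels /u/ and /a/, so it voices to [d]. /p/ is a voiceless stop between vowels /o/ and /u/, so it voices to [b]. /p/ is a voiceless stop between vowels /u/ and /a/, so it voices to [b]. /azjutaewuopupanb/ → azjudaewuobubanb.
Rule 3 (final cluster simplification): /b/ is the second consonant of a word-final cluster /nb/, so it deletes. /azjudaewuobubanb/ → azjudaewuobuban.

azjudaewuobuban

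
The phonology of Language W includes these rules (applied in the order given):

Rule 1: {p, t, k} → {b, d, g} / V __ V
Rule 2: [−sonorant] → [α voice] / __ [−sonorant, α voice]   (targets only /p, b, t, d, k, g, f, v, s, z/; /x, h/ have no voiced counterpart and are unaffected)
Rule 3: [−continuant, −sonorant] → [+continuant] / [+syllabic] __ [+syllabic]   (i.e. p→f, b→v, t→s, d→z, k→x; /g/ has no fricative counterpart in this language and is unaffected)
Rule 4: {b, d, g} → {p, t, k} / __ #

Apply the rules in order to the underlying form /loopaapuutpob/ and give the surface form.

loovaavuutpop

Rule 1 (intervocalic voicing): /p/ is a voiceless stop between vowels /o/ and /a/, so it voices to [b]. /p/ is a voiceless stop between vowels /a/ and /u/, so it voices to [b]. /loopaapuutpob/ → loobaabuutpob.
Rule 2 (regressive voicing assimilation): no segment meets the environment; /loobaabuutpob/ is unchanged.
Rule 3 (intervocalic spirantization): /b/ is a stop between vowels /o/ and /a/, so it spirantizes to the fricative [v]. /b/ is a stop between vowels /a/ and /u/, so it spirantizes to the fricative [v]. /loobaabuutpob/ → loovaavuutpob.
Rule 4 (final devoicing): /b/ is a voiced stop in word-final position, so it devoices to [p]. /loovaavuutpob/ → loovaavuutpop.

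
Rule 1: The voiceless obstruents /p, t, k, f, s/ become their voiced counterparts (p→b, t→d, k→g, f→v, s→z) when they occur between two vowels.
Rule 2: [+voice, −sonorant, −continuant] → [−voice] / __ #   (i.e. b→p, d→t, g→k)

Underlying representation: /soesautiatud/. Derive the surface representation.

Rule 1 (intervocalic voicing): /s/ is a voiceless obstruent between vowels /e/ and /a/, so it voices to [z]. /t/ is a voiceless obstruent between vowels /u/ and /i/, so it voices to [d]. /t/ is a voiceless obstruent between vowels /a/ and /u/, so it voices to [d]. /soesautiatud/ → soezaudiadud.
Rule 2 (final devoicing): /d/ is a voiced stop in word-final position, so it devoices to [t]. /soezaudiadud/ → soezaudiadut.

soezaudiadut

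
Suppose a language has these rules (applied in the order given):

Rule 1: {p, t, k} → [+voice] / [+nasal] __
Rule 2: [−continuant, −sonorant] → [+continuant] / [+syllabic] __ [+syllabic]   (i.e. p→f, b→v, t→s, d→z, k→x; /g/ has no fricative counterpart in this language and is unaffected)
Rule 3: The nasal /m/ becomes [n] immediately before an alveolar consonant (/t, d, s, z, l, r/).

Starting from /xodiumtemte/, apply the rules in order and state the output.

xoziundende

Rule 1 (post-nasal voicing): /t/ is a voiceless stop immediately after the nasal /m/, so it voices to [d]. /t/ is a voiceless stop immediately after the nasal /m/, so it voices to [d]. /xodiumtemte/ → xodiumdemde.
Rule 2 (intervocalic spirantization): /d/ is a stop between vowels /o/ and /i/, so it spirantizes to the fricative [z]. /xodiumdemde/ → xoziumdemde.
Rule 3 (nasal place assimilation): /m/ precedes the alveolar consonant /d/, so it assimilates in place to [n]. /m/ precedes the alveolar consonant /d/, so it assimilates in place to [n]. /xoziumdemde/ → xoziundende.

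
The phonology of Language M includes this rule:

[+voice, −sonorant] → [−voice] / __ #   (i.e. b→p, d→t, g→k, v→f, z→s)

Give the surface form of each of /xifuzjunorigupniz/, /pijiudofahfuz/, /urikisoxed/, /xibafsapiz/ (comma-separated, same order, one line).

xifuzjunorigupnis, pijiudofahfus, urikisoxet, xibafsapis

/xifuzjunorigupniz/: /z/ is a voiced obstruent in word-final position, so it devoices to [s]. → [xifuzjunorigupnis].
/pijiudofahfuz/: /z/ is a voiced obstruent in word-final position, so it devoices to [s]. → [pijiudofahfus].
/urikisoxed/: /d/ is a voiced obstruent in word-final position, so it devoices to [t]. → [urikisoxet].
/xibafsapiz/: /z/ is a voiced obstruent in word-final position, so it devoices to [s]. → [xibafsapis].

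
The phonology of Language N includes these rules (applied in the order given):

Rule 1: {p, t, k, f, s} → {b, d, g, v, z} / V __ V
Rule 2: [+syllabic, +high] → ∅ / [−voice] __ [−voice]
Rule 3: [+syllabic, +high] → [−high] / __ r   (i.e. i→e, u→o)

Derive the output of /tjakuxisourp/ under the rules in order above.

tjaguxizoorp

Rule 1 (intervocalic voicing): /k/ is a voiceless obstruent between vowels /a/ and /u/, so it voices to [g]. /s/ is a voiceless obstruent between vowels /i/ and /o/, so it voices to [z]. /tjakuxisourp/ → tjaguxizourp.
Rule 2 (high vowel syncope): no segment meets the environment; /tjaguxizourp/ is unchanged.
Rule 3 (pre-rhotic lowering): /u/ is a high vowel immediately before /r/, so it lowers to [o]. /tjaguxizourp/ → tjaguxizoorp.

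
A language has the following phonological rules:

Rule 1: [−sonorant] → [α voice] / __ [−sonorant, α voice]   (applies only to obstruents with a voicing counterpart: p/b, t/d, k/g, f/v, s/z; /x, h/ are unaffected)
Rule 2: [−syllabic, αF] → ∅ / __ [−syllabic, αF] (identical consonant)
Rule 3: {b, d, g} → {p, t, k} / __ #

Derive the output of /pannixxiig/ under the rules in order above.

Rule 1 (regressive voicing assimilation): no segment meets the environment; /pannixxiig/ is unchanged.
Rule 2 (degemination): /nn/ is a geminate; the first /n/ deletes. /xx/ is a geminate; the first /x/ deletes. /pannixxiig/ → panixiig.
Rule 3 (final devoicing): /g/ is a voiced stop in word-final position, so it devoices to [k]. /panixiig/ → panixiik.

panixiik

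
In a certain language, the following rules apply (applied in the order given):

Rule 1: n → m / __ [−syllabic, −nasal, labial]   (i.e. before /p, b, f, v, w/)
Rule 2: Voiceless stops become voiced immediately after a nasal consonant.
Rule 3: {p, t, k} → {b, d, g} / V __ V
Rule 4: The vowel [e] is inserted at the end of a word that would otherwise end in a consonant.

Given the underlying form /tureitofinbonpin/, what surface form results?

tureidofimbombine

Rule 1 (nasal place assimilation): /n/ precedes the labial consonant /b/, so it assimilates in place to [m]. /n/ precedes the labial consonant /p/, so it assimilates in place to [m]. /tureitofinbonpin/ → tureitofimbompin.
Rule 2 (post-nasal voicing): /p/ is a voiceless stop immediately after the nasal /m/, so it voices to [b]. /tureitofimbompin/ → tureitofimbombin.
Rule 3 (intervocalic voicing): /t/ is a voiceless stop between vowels /i/ and /o/, so it voices to [d]. /tureitofimbombin/ → tureidofimbombin.
Rule 4 (final e-epenthesis): the form ends in the consonant /n/, so [e] is inserted word-finally. /tureidofimbombin/ → tureidofimbombine.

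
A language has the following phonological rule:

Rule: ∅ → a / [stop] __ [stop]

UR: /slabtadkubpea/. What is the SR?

slabatadakubapea

/b/ and /t/ form a stop–stop cluster, so [a] is inserted between them.
/d/ and /k/ form a stop–stop cluster, so [a] is inserted between them.
/b/ and /p/ form a stop–stop cluster, so [a] is inserted between them.
Surface form: [slabatadakubapea].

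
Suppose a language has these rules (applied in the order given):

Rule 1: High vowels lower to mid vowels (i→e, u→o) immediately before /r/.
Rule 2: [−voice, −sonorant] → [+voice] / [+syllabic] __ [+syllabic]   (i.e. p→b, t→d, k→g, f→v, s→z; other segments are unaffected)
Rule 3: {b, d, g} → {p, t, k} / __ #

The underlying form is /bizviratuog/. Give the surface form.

Rule 1 (pre-rhotic lowering): /i/ is a high vowel immediately before /r/, so it lowers to [e]. /bizviratuog/ → bizveratuog.
Rule 2 (intervocalic voicing): /t/ is a voiceless obstruent between vowels /a/ and /u/, so it voices to [d]. /bizveratuog/ → bizveraduog.
Rule 3 (final devoicing): /g/ is a voiced stop in word-final position, so it devoices to [k]. /bizveraduog/ → bizveraduok.

bizveraduok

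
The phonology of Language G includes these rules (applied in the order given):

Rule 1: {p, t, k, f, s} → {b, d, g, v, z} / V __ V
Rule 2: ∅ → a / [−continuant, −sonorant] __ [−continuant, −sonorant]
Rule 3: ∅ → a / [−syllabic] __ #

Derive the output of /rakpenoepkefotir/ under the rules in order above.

Rule 1 (intervocalic voicing): /f/ is a voiceless obstruent between vowels /e/ and /o/, so it voices to [v]. /t/ is a voiceless obstruent between vowels /o/ and /i/, so it voices to [d]. /rakpenoepkefotir/ → rakpenoepkevodir.
Rule 2 (stop-cluster a-epenthesis): /k/ and /p/ form a stop–stop cluster, so [a] is inserted between them. /p/ and /k/ form a stop–stop cluster, so [a] is inserted between them. /rakpenoepkevodir/ → rakapenoepakevodir.
Rule 3 (final a-epenthesis): the form ends in the consonant /r/, so [a] is inserted word-finally. /rakapenoepakevodir/ → rakapenoepakevodira.

rakapenoepakevodira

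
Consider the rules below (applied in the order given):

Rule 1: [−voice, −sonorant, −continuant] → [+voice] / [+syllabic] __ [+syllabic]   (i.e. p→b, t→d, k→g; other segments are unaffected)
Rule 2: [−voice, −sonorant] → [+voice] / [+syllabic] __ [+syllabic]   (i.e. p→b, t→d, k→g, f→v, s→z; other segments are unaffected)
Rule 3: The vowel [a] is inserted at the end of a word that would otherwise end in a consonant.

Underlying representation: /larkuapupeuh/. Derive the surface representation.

larkuabubeuha

Rule 1 (intervocalic voicing): /p/ is a voiceless stop between vowels /a/ and /u/, so it voices to [b]. /p/ is a voiceless stop between vowels /u/ and /e/, so it voices to [b]. /larkuapupeuh/ → larkuabubeuh.
Rule 2 (intervocalic voicing): no segment meets the environment; /larkuabubeuh/ is unchanged.
Rule 3 (final a-epenthesis): the form ends in the consonant /h/, so [a] is inserted word-finally. /larkuabubeuh/ → larkuabubeuha.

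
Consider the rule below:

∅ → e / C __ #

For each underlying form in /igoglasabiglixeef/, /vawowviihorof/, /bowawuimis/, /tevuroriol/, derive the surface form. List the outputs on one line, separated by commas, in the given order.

igoglasabiglixeefe, vawowviihorofe, bowawuimise, tevuroriole

/igoglasabiglixeef/: the form ends in the consonant /f/, so [e] is inserted word-finally. → [igoglasabiglixeefe].
/vawowviihorof/: the form ends in the consonant /f/, so [e] is inserted word-finally. → [vawowviihorofe].
/bowawuimis/: the form ends in the consonant /s/, so [e] is inserted word-finally. → [bowawuimise].
/tevuroriol/: the form ends in the consonant /l/, so [e] is inserted word-finally. → [tevuroriole].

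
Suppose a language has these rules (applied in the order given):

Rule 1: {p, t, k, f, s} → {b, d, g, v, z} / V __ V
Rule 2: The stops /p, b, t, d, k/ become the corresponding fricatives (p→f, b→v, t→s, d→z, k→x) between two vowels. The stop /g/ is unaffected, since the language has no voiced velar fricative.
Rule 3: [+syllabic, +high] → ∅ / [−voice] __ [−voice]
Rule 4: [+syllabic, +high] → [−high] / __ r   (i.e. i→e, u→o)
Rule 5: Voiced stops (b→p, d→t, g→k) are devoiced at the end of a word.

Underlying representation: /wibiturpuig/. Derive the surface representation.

Rule 1 (intervocalic voicing): /t/ is a voiceless obstruent between vowels /i/ and /u/, so it voices to [d]. /wibiturpuig/ → wibidurpuig.
Rule 2 (intervocalic spirantization): /b/ is a stop between vowels /i/ and /i/, so it spirantizes to the fricative [v]. /d/ is a stop between vowels /i/ and /u/, so it spirantizes to the fricative [z]. /wibidurpuig/ → wivizurpuig.
Rule 3 (high vowel syncope): no segment meets the environment; /wivizurpuig/ is unchanged.
Rule 4 (pre-rhotic lowering): /u/ is a high vowel immediately before /r/, so it lowers to [o]. /wivizurpuig/ → wivizorpuig.
Rule 5 (final devoicing): /g/ is a voiced stop in word-final position, so it devoices to [k]. /wivizorpuig/ → wivizorpuik.

wivizorpuik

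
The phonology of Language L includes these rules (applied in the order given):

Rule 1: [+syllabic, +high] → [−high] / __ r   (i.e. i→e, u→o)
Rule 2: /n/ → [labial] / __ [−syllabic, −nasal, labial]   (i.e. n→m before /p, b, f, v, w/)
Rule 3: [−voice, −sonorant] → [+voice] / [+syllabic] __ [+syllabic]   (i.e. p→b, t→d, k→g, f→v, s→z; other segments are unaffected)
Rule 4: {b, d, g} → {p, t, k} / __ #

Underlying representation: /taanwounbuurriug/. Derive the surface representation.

Rule 1 (pre-rhotic lowering): /u/ is a high vowel immediately before /r/, so it lowers to [o]. /taanwounbuurriug/ → taanwounbuorriug.
Rule 2 (nasal place assimilation): /n/ precedes the labial consonant /w/, so it assimilates in place to [m]. /n/ precedes the labial consonant /b/, so it assimilates in place to [m]. /taanwounbuorriug/ → taamwoumbuorriug.
Rule 3 (intervocalic voicing): no segment meets the environment; /taamwoumbuorriug/ is unchanged.
Rule 4 (final devoicing): /g/ is a voiced stop in word-final position, so it devoices to [k]. /taamwoumbuorriug/ → taamwoumbuorriuk.

taamwoumbuorriuk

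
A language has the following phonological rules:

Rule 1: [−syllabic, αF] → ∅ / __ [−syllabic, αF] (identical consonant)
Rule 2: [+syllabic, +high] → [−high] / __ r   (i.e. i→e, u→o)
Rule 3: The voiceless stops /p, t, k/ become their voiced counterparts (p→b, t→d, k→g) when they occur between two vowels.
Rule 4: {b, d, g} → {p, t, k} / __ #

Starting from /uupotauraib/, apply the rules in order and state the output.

uubodaoraip

Rule 1 (degemination): no segment meets the environment; /uupotauraib/ is unchanged.
Rule 2 (pre-rhotic lowering): /u/ is a high vowel immediately before /r/, so it lowers to [o]. /uupotauraib/ → uupotaoraib.
Rule 3 (intervocalic voicing): /p/ is a voiceless stop between vowels /u/ and /o/, so it voices to [b]. /t/ is a voiceless stop between vowels /o/ and /a/, so it voices to [d]. /uupotaoraib/ → uubodaoraib.
Rule 4 (final devoicing): /b/ is a voiced stop in word-final position, so it devoices to [p]. /uubodaoraib/ → uubodaoraip.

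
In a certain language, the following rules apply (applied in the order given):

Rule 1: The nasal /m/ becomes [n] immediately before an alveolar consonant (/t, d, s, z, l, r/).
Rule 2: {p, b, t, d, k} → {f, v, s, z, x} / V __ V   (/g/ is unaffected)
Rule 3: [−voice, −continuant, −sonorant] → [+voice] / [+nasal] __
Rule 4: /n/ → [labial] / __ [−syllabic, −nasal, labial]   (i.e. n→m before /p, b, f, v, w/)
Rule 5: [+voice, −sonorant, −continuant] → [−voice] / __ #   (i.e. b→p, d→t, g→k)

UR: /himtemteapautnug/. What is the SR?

hindendeafautnuk

Rule 1 (nasal place assimilation): /m/ precedes the alveolar consonant /t/, so it assimilates in place to [n]. /m/ precedes the alveolar consonant /t/, so it assimilates in place to [n]. /himtemteapautnug/ → hintenteapautnug.
Rule 2 (intervocalic spirantization): /p/ is a stop between vowels /a/ and /a/, so it spirantizes to the fricative [f]. /hintenteapautnug/ → hintenteafautnug.
Rule 3 (post-nasal voicing): /t/ is a voiceless stop immediately after the nasal /n/, so it voices to [d]. /t/ is a voiceless stop immediately after the nasal /n/, so it voices to [d]. /hintenteafautnug/ → hindendeafautnug.
Rule 4 (nasal place assimilation): no segment meets the environment; /hindendeafautnug/ is unchanged.
Rule 5 (final devoicing): /g/ is a voiced stop in word-final position, so it devoices to [k]. /hindendeafautnug/ → hindendeafautnuk.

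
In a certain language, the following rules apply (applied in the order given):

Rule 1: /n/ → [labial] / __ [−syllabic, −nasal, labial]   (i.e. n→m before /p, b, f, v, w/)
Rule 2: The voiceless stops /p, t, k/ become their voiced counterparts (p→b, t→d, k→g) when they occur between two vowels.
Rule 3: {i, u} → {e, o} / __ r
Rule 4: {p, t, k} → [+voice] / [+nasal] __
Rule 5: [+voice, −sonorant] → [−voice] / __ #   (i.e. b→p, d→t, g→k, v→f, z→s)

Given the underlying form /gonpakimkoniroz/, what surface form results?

gombagimgoneros

Rule 1 (nasal place assimilation): /n/ precedes the labial consonant /p/, so it assimilates in place to [m]. /gonpakimkoniroz/ → gompakimkoniroz.
Rule 2 (intervocalic voicing): /k/ is a voiceless stop between vowels /a/ and /i/, so it voices to [g]. /gompakimkoniroz/ → gompagimkoniroz.
Rule 3 (pre-rhotic lowering): /i/ is a high vowel immediately before /r/, so it lowers to [e]. /gompagimkoniroz/ → gompagimkoneroz.
Rule 4 (post-nasal voicing): /p/ is a voiceless stop immediately after the nasal /m/, so it voices to [b]. /k/ is a voiceless stop immediately after the nasal /m/, so it voices to [g]. /gompagimkoneroz/ → gombagimgoneroz.
Rule 5 (final devoicing): /z/ is a voiced obstruent in word-final position, so it devoices to [s]. /gombagimgoneroz/ → gombagimgoneros.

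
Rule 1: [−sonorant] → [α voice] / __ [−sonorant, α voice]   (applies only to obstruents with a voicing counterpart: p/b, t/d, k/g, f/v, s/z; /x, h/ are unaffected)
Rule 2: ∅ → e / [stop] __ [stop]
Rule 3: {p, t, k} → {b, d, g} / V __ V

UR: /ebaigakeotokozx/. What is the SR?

ebaigageodogosx

Rule 1 (regressive voicing assimilation): /z/ precedes the voiceless obstruent /x/, so it devoices to [s] by assimilation. /ebaigakeotokozx/ → ebaigakeotokosx.
Rule 2 (stop-cluster e-epenthesis): no segment meets the environment; /ebaigakeotokosx/ is unchanged.
Rule 3 (intervocalic voicing): /k/ is a voiceless stop between vowels /a/ and /e/, so it voices to [g]. /t/ is a voiceless stop between vowels /o/ and /o/, so it voices to [d]. /k/ is a voiceless stop between vowels /o/ and /o/, so it voices to [g]. /ebaigakeotokosx/ → ebaigageodogosx.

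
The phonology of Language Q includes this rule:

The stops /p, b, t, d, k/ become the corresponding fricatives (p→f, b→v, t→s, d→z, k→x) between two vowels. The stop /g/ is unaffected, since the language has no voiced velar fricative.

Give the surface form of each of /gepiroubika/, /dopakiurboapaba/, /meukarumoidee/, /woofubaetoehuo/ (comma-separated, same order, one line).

/gepiroubika/: /p/ is a stop between vowels /e/ and /i/, so it spirantizes to the fricative [f]. /b/ is a stop between vowels /u/ and /i/, so it spirantizes to the fricative [v]. /k/ is a stop between vowels /i/ and /a/, so it spirantizes to the fricative [x]. → [gefirouvixa].
/dopakiurboapaba/: /p/ is a stop between vowels /o/ and /a/, so it spirantizes to the fricative [f]. /k/ is a stop between vowels /a/ and /i/, so it spirantizes to the fricative [x]. /p/ is a stop between vowels /a/ and /a/, so it spirantizes to the fricative [f]. /b/ is a stop between vowels /a/ and /a/, so it spirantizes to the fricative [v]. → [dofaxiurboafava].
/meukarumoidee/: /k/ is a stop between vowels /u/ and /a/, so it spirantizes to the fricative [x]. /d/ is a stop between vowels /i/ and /e/, so it spirantizes to the fricative [z]. → [meuxarumoizee].
/woofubaetoehuo/: /b/ is a stop between vowels /u/ and /a/, so it spirantizes to the fricative [v]. /t/ is a stop between vowels /e/ and /o/, so it spirantizes to the fricative [s]. → [woofuvaesoehuo].

gefirouvixa, dofaxiurboafava, meuxarumoizee, woofuvaesoehuo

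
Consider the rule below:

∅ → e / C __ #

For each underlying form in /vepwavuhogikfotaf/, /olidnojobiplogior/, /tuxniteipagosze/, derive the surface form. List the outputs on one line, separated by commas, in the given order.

/vepwavuhogikfotaf/: the form ends in the consonant /f/, so [e] is inserted word-finally. → [vepwavuhogikfotafe].
/olidnojobiplogior/: the form ends in the consonant /r/, so [e] is inserted word-finally. → [olidnojobiplogiore].
/tuxniteipagosze/: the rule's environment is not met; surfaces unchanged as [tuxniteipagosze].

vepwavuhogikfotafe, olidnojobiplogiore, tuxniteipagosze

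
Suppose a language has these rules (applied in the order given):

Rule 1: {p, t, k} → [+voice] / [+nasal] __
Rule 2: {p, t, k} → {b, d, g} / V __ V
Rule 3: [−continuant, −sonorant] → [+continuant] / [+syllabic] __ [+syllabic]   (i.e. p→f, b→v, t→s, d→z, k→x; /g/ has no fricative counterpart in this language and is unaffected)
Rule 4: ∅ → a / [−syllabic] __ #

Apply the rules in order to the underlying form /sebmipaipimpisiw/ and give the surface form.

Rule 1 (post-nasal voicing): /p/ is a voiceless stop immediately after the nasal /m/, so it voices to [b]. /sebmipaipimpisiw/ → sebmipaipimbisiw.
Rule 2 (intervocalic voicing): /p/ is a voiceless stop between vowels /i/ and /a/, so it voices to [b]. /p/ is a voiceless stop between vowels /i/ and /i/, so it voices to [b]. /sebmipaipimbisiw/ → sebmibaibimbisiw.
Rule 3 (intervocalic spirantization): /b/ is a stop between vowels /i/ and /a/, so it spirantizes to the fricative [v]. /b/ is a stop between vowels /i/ and /i/, so it spirantizes to the fricative [v]. /sebmibaibimbisiw/ → sebmivaivimbisiw.
Rule 4 (final a-epenthesis): the form ends in the consonant /w/, so [a] is inserted word-finally. /sebmivaivimbisiw/ → sebmivaivimbisiwa.

sebmivaivimbisiwa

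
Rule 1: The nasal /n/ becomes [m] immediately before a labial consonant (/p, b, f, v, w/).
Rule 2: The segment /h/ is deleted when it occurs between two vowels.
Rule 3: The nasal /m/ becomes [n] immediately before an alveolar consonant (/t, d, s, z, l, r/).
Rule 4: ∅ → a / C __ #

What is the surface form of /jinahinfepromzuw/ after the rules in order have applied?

jinaimfepronzuwa

Rule 1 (nasal place assimilation): /n/ precedes the labial consonant /f/, so it assimilates in place to [m]. /jinahinfepromzuw/ → jinahimfepromzuw.
Rule 2 (intervocalic h-deletion): /h/ occurs between vowels /a/ and /i/, so it deletes. /jinahimfepromzuw/ → jinaimfepromzuw.
Rule 3 (nasal place assimilation): /m/ precedes the alveolar consonant /z/, so it assimilates in place to [n]. /jinaimfepromzuw/ → jinaimfepronzuw.
Rule 4 (final a-epenthesis): the form ends in the consonant /w/, so [a] is inserted word-finally. /jinaimfepronzuw/ → jinaimfepronzuwa.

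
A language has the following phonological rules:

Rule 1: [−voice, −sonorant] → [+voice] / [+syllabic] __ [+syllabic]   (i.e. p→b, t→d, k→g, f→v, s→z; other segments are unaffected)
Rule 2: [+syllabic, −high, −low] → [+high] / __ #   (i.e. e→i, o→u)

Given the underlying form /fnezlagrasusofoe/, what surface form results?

fnezlagrazuzovoi

Rule 1 (intervocalic voicing): /s/ is a voiceless obstruent between vowels /a/ and /u/, so it voices to [z]. /s/ is a voiceless obstruent between vowels /u/ and /o/, so it voices to [z]. /f/ is a voiceless obstruent between vowels /o/ and /o/, so it voices to [v]. /fnezlagrasusofoe/ → fnezlagrazuzovoe.
Rule 2 (final vowel raising): /e/ is a mid vowel in word-final position, so it raises to [i]. /fnezlagrazuzovoe/ → fnezlagrazuzovoi.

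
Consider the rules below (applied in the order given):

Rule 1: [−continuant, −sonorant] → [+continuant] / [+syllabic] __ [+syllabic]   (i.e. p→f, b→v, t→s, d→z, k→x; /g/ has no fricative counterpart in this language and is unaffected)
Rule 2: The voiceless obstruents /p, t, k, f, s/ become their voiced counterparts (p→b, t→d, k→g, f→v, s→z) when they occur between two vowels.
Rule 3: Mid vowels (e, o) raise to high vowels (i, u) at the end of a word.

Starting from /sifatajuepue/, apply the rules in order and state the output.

Rule 1 (intervocalic spirantization): /t/ is a stop between vowels /a/ and /a/, so it spirantizes to the fricative [s]. /p/ is a stop between vowels /e/ and /u/, so it spirantizes to the fricative [f]. /sifatajuepue/ → sifasajuefue.
Rule 2 (intervocalic voicing): /f/ is a voiceless obstruent between vowels /i/ and /a/, so it voices to [v]. /s/ is a voiceless obstruent between vowels /a/ and /a/, so it voices to [z]. /f/ is a voiceless obstruent between vowels /e/ and /u/, so it voices to [v]. /sifasajuefue/ → sivazajuevue.
Rule 3 (final vowel raising): /e/ is a mid vowel in word-final position, so it raises to [i]. /sivazajuevue/ → sivazajuevui.

sivazajuevui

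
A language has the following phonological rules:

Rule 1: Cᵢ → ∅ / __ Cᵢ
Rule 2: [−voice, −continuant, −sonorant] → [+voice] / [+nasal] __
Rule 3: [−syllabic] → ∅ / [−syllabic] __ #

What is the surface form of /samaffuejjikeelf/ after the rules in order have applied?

Rule 1 (degemination): /ff/ is a geminate; the first /f/ deletes. /jj/ is a geminate; the first /j/ deletes. /samaffuejjikeelf/ → samafuejikeelf.
Rule 2 (post-nasal voicing): no segment meets the environment; /samafuejikeelf/ is unchanged.
Rule 3 (final cluster simplification): /f/ is the second consonant of a word-final cluster /lf/, so it deletes. /samafuejikeelf/ → samafuejikeel.

samafuejikeel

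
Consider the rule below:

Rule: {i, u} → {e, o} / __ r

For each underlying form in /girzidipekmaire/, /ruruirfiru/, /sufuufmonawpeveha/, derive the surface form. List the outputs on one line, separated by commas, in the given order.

/girzidipekmaire/: /i/ is a high vowel immediately before /r/, so it lowers to [e]. /i/ is a high vowel immediately before /r/, so it lowers to [e]. → [gerzidipekmaere].
/ruruirfiru/: /u/ is a high vowel immediately before /r/, so it lowers to [o]. /i/ is a high vowel immediately before /r/, so it lowers to [e]. /i/ is a high vowel immediately before /r/, so it lowers to [e]. → [roruerferu].
/sufuufmonawpeveha/: the rule's environment is not met; surfaces unchanged as [sufuufmonawpeveha].

gerzidipekmaere, roruerferu, sufuufmonawpeveha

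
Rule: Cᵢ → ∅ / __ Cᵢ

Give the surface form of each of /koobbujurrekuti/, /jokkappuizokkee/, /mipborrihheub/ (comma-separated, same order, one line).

/koobbujurrekuti/: /bb/ is a geminate; the first /b/ deletes. /rr/ is a geminate; the first /r/ deletes. → [koobujurekuti].
/jokkappuizokkee/: /kk/ is a geminate; the first /k/ deletes. /pp/ is a geminate; the first /p/ deletes. /kk/ is a geminate; the first /k/ deletes. → [jokapuizokee].
/mipborrihheub/: /rr/ is a geminate; the first /r/ deletes. /hh/ is a geminate; the first /h/ deletes. → [mipboriheub].

koobujurekuti, jokapuizokee, mipboriheub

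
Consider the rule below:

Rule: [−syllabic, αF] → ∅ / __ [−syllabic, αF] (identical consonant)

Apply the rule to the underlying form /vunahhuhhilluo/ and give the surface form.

vunahuhiluo

/hh/ is a geminate; the first /h/ deletes.
/hh/ is a geminate; the first /h/ deletes.
/ll/ is a geminate; the first /l/ deletes.
The other instances of /v/, /n/, /h/, /l/ do not occur in the required environment and remain unchanged.
Surface form: [vunahuhiluo].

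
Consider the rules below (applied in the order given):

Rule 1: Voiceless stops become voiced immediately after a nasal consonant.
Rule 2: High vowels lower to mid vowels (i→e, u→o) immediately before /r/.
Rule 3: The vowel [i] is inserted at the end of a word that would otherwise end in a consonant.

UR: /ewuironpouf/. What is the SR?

Rule 1 (post-nasal voicing): /p/ is a voiceless stop immediately after the nasal /n/, so it voices to [b]. /ewuironpouf/ → ewuironbouf.
Rule 2 (pre-rhotic lowering): /i/ is a high vowel immediately before /r/, so it lowers to [e]. /ewuironbouf/ → ewueronbouf.
Rule 3 (final i-epenthesis): the form ends in the consonant /f/, so [i] is inserted word-finally. /ewueronbouf/ → ewueronboufi.

ewueronboufi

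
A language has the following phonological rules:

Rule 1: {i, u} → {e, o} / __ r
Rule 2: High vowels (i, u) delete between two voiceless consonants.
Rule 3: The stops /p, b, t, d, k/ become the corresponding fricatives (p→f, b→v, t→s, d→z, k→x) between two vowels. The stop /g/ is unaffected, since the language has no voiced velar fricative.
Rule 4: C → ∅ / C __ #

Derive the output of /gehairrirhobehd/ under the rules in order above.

Rule 1 (pre-rhotic lowering): /i/ is a high vowel immediately before /r/, so it lowers to [e]. /i/ is a high vowel immediately before /r/, so it lowers to [e]. /gehairrirhobehd/ → gehaerrerhobehd.
Rule 2 (high vowel syncope): no segment meets the environment; /gehaerrerhobehd/ is unchanged.
Rule 3 (intervocalic spirantization): /b/ is a stop between vowels /o/ and /e/, so it spirantizes to the fricative [v]. /gehaerrerhobehd/ → gehaerrerhovehd.
Rule 4 (final cluster simplification): /d/ is the second consonant of a word-final cluster /hd/, so it deletes. /gehaerrerhovehd/ → gehaerrerhoveh.

gehaerrerhoveh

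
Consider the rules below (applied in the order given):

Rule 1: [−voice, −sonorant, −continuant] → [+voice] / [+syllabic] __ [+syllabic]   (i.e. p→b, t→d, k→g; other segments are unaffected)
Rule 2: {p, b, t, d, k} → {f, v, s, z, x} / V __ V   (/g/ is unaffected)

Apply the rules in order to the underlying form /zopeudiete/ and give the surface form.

zoveuzieze

Rule 1 (intervocalic voicing): /p/ is a voiceless stop between vowels /o/ and /e/, so it voices to [b]. /t/ is a voiceless stop between vowels /e/ and /e/, so it voices to [d]. /zopeudiete/ → zobeudiede.
Rule 2 (intervocalic spirantization): /b/ is a stop between vowels /o/ and /e/, so it spirantizes to the fricative [v]. /d/ is a stop between vowels /u/ and /i/, so it spirantizes to the fricative [z]. /d/ is a stop between vowels /e/ and /e/, so it spirantizes to the fricative [z]. /zobeudiede/ → zoveuzieze.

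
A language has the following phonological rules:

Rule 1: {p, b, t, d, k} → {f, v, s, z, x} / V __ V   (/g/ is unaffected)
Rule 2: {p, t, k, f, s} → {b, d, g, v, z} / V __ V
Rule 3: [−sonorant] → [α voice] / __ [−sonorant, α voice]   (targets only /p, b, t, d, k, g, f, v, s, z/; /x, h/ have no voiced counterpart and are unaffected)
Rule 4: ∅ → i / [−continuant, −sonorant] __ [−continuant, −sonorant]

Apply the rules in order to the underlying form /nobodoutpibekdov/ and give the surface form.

novozoutipivegidov

Rule 1 (intervocalic spirantization): /b/ is a stop between vowels /o/ and /o/, so it spirantizes to the fricative [v]. /d/ is a stop between vowels /o/ and /o/, so it spirantizes to the fricative [z]. /b/ is a stop between vowels /i/ and /e/, so it spirantizes to the fricative [v]. /nobodoutpibekdov/ → novozoutpivekdov.
Rule 2 (intervocalic voicing): no segment meets the environment; /novozoutpivekdov/ is unchanged.
Rule 3 (regressive voicing assimilation): /k/ precedes the voiced obstruent /d/, so it voices to [g] by assimilation. /novozoutpivekdov/ → novozoutpivegdov.
Rule 4 (stop-cluster i-epenthesis): /t/ and /p/ form a stop–stop cluster, so [i] is inserted between them. /g/ and /d/ form a stop–stop cluster, so [i] is inserted between them. /novozoutpivegdov/ → novozoutipivegidov.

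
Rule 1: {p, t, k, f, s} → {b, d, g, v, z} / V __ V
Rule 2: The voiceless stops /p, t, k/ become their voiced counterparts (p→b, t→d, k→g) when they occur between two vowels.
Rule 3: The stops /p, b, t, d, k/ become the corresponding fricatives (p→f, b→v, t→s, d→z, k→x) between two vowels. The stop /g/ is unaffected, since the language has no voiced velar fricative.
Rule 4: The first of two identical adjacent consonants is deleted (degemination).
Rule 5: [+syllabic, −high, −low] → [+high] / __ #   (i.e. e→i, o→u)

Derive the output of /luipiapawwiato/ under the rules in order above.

luiviavawiazu

Rule 1 (intervocalic voicing): /p/ is a voiceless obstruent between vowels /i/ and /i/, so it voices to [b]. /p/ is a voiceless obstruent between vowels /a/ and /a/, so it voices to [b]. /t/ is a voiceless obstruent between vowels /a/ and /o/, so it voices to [d]. /luipiapawwiato/ → luibiabawwiado.
Rule 2 (intervocalic voicing): no segment meets the environment; /luibiabawwiado/ is unchanged.
Rule 3 (intervocalic spirantization): /b/ is a stop between vowels /i/ and /i/, so it spirantizes to the fricative [v]. /b/ is a stop between vowels /a/ and /a/, so it spirantizes to the fricative [v]. /d/ is a stop between vowels /a/ and /o/, so it spirantizes to the fricative [z]. /luibiabawwiado/ → luiviavawwiazo.
Rule 4 (degemination): /ww/ is a geminate; the first /w/ deletes. /luiviavawwiazo/ → luiviavawiazo.
Rule 5 (final vowel raising): /o/ is a mid vowel in word-final position, so it raises to [u]. /luiviavawiazo/ → luiviavawiazu.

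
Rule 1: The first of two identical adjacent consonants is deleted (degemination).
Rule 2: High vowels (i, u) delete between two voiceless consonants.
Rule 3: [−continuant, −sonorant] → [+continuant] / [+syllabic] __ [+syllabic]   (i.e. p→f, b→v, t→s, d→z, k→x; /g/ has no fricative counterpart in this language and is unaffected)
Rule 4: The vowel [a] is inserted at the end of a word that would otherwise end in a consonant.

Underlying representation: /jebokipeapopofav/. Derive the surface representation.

jevokpeafofofava

Rule 1 (degemination): no segment meets the environment; /jebokipeapopofav/ is unchanged.
Rule 2 (high vowel syncope): /i/ is a high vowel flanked by voiceless consonants /k/ and /p/, so it deletes. /jebokipeapopofav/ → jebokpeapopofav.
Rule 3 (intervocalic spirantization): /b/ is a stop between vowels /e/ and /o/, so it spirantizes to the fricative [v]. /p/ is a stop between vowels /a/ and /o/, so it spirantizes to the fricative [f]. /p/ is a stop between vowels /o/ and /o/, so it spirantizes to the fricative [f]. /jebokpeapopofav/ → jevokpeafofofav.
Rule 4 (final a-epenthesis): the form ends in the consonant /v/, so [a] is inserted word-finally. /jevokpeafofofav/ → jevokpeafofofava.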